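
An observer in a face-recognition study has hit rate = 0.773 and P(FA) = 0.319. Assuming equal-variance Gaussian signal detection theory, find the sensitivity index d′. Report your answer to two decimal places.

z(0.773) = 0.7488, z(0.319) = -0.4705
d' = z(H) − z(FA) = 0.7488 − (-0.4705) = 1.2193

d′ = 1.22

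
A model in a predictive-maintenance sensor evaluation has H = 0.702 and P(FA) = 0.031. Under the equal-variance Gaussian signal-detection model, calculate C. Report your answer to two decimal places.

C = 0.67

z(H) = z(0.702) = 0.5302
z(FA) = z(0.031) = -1.8663
c = −½·[z(H) + z(FA)] = −0.5 × (0.5302 + (-1.8663)) = 0.66805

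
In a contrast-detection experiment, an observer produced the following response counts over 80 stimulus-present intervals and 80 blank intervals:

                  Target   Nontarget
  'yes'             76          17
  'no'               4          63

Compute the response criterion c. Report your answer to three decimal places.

H = 76/80 = 0.9500
FA = 17/80 = 0.2125
z(0.9500) = 1.6449, z(0.2125) = -0.7978
c = −½·[z(H) + z(FA)] = −0.5 × (1.6449 + (-0.7978)) = -0.42355

c = -0.424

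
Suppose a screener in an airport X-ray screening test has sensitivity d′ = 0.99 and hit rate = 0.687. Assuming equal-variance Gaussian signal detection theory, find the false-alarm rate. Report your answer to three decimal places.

z(hit rate) = z(0.687) = 0.4874
z(FA) = z(H) − d' = 0.4874 − 0.99 = -0.5026
false-alarm rate = Φ(-0.5026) = 0.3076

false-alarm rate = 0.308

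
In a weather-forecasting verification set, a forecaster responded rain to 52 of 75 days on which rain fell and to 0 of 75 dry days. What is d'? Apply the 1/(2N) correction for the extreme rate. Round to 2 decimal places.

The false-alarm rate is 0/75 = 0, so apply the 1/(2N) correction: FA → 1/(2·75) = 0.00667.
z(H) = z(0.69333) = 0.505
z(FA) = z(0.00667) = -2.475
d' = 0.505 − (-2.475) = 2.980

d' = 2.98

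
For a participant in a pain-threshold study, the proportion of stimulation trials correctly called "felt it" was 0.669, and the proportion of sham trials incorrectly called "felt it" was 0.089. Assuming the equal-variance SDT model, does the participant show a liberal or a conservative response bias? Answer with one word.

conservative

z(H) = 0.437, z(FA) = -1.347
c = −½·(z(H) + z(FA)) = 0.455
c > 0 → conservative criterion (biased toward responding “no”).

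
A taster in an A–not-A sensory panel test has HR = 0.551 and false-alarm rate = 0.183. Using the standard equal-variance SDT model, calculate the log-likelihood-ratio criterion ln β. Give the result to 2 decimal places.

ln β = 0.40

z(H) = 0.128
z(FA) = -0.904
ln β = −½·[z(H)² − z(FA)²] = −0.5 × (0.016 − 0.817) = 0.4005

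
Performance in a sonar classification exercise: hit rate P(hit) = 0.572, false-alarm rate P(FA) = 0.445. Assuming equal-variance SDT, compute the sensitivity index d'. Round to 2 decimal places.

Φ⁻¹(0.572) = 0.181, Φ⁻¹(0.445) = -0.138
d' = z(H) − z(FA) = 0.181 − (-0.138) = 0.319

d' = 0.32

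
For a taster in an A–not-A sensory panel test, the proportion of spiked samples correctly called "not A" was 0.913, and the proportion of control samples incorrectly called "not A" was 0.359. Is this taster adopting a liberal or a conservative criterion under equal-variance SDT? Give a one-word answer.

z(H) = 1.359, z(FA) = -0.361
c = −½·(z(H) + z(FA)) = -0.499
c < 0 → liberal criterion (biased toward responding “yes”).

liberal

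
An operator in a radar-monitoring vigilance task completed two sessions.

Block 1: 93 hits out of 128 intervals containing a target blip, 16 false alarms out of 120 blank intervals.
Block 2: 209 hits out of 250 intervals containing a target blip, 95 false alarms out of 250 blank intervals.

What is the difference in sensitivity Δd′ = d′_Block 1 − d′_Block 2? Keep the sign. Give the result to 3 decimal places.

Block 1: z(0.7266) = 0.6026, z(0.1333) = -1.1109, d' = 1.7135
Block 2: z(0.8360) = 0.9782, z(0.3800) = -0.3055, d' = 1.2837
Δd' = d'_Block 1 − d'_Block 2 = 1.7135 − 1.2837 = 0.4298
Block 1 has the higher sensitivity.

Δd′ = 0.430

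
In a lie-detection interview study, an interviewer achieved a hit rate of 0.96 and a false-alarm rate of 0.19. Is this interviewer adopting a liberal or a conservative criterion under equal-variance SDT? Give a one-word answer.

z(H) = 1.751, z(FA) = -0.878
c = −½·(z(H) + z(FA)) = -0.4365
c < 0 → liberal criterion (biased toward responding “yes”).

liberal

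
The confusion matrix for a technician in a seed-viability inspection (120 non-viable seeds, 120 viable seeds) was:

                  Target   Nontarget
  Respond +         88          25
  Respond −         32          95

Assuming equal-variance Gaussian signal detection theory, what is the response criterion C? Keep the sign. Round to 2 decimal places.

H = 88/120 = 0.7333
FA = 25/120 = 0.2083
Φ⁻¹(0.7333) = 0.6228, Φ⁻¹(0.2083) = -0.8123
c = −½·[z(H) + z(FA)] = −0.5 × (0.6228 + (-0.8123)) = 0.09475
c > 0: the technician has a conservative response bias.

C = 0.09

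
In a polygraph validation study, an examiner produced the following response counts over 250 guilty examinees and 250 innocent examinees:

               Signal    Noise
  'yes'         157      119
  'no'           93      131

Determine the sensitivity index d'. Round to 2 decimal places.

d' = 0.39

H = 157/250 = 0.6280
FA = 119/250 = 0.4760
Φ⁻¹(H) = Φ⁻¹(0.6280) = 0.3266
Φ⁻¹(FA) = Φ⁻¹(0.4760) = -0.0602
d' = z(H) − z(FA) = 0.3266 − (-0.0602) = 0.3868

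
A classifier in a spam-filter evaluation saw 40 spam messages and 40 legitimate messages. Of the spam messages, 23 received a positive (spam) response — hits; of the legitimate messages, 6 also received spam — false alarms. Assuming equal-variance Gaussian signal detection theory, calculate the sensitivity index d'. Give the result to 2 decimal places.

d' = 1.23

H = 23/40 = 0.5750
FA = 6/40 = 0.1500
Φ⁻¹(H) = 0.189
Φ⁻¹(FA) = -1.036
d' = z(H) − z(FA) = 0.189 − (-1.036) = 1.225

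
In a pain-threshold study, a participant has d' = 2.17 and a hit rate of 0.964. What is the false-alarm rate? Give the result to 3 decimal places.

false-alarm rate = 0.355

z(hit rate) = z(0.964) = 1.7991
z(FA) = z(H) − d' = 1.7991 − 2.17 = -0.3709
false-alarm rate = Φ(-0.3709) = 0.3554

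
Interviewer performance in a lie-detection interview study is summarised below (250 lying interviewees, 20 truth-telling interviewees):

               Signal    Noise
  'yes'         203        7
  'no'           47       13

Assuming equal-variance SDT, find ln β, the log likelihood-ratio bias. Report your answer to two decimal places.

ln β = -0.32

H = 203/250 = 0.8120
FA = 7/20 = 0.3500
z(H) = z(0.8120) = 0.885
z(FA) = z(0.3500) = -0.385
ln β = −½·[z(H)² − z(FA)²] = −0.5 × (0.783 − 0.148) = -0.3175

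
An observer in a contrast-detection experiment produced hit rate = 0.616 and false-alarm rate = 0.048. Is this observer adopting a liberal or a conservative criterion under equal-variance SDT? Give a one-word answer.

z(H) = 0.295, z(FA) = -1.665
c = −½·(z(H) + z(FA)) = 0.685
c > 0 → conservative criterion (biased toward responding “no”).

conservative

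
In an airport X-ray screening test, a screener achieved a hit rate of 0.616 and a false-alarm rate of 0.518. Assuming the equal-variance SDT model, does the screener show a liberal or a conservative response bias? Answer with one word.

z(H) = 0.295, z(FA) = 0.045
c = −½·(z(H) + z(FA)) = -0.170
c < 0 → liberal criterion (biased toward responding “yes”).

liberal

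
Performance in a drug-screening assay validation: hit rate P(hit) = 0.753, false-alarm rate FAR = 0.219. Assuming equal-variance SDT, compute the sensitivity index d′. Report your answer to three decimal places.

d′ = 1.460

z(0.753) = 0.6840, z(0.219) = -0.7756
d' = z(H) − z(FA) = 0.6840 − (-0.7756) = 1.4596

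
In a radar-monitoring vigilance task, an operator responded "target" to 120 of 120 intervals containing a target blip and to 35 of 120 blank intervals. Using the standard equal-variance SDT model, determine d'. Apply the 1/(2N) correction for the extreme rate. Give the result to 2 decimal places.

The hit rate is 120/120 = 1, so apply the 1/(2N) correction: H → 1 − 1/(2·120) = 0.99583.
z(H) = z(0.99583) = 2.638
z(FA) = z(0.29167) = -0.549
d' = 2.638 − (-0.549) = 3.187

d' = 3.19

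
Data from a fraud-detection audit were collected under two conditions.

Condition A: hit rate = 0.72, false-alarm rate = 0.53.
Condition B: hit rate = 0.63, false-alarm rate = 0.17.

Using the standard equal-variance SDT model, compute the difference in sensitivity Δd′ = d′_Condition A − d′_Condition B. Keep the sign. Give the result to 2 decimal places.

Δd′ = -0.78

Condition A: z(0.72) = 0.583, z(0.53) = 0.075, d' = 0.508
Condition B: z(0.63) = 0.332, z(0.17) = -0.954, d' = 1.286
Δd' = d'_Condition A − d'_Condition B = 0.508 − 1.286 = -0.778
Condition B has the higher sensitivity.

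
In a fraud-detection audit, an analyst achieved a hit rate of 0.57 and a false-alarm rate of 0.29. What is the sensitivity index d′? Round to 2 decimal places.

d′ = 0.73

z(0.57) = 0.1764, z(0.29) = -0.5534
d' = z(H) − z(FA) = 0.1764 − (-0.5534) = 0.7298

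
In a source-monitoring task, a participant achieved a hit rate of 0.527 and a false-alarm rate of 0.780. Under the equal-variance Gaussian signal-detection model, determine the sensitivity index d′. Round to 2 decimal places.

d′ = -0.70

z(0.527) = 0.0677, z(0.780) = 0.7722
d' = z(H) − z(FA) = 0.0677 − 0.7722 = -0.7045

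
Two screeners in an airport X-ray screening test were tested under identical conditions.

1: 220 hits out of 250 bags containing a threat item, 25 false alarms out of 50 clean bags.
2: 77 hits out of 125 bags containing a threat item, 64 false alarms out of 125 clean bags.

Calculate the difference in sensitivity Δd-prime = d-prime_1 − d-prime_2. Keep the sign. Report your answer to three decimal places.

1: z(0.8800) = 1.1750, z(0.5000) = 0.0000, d' = 1.1750
2: z(0.6160) = 0.2950, z(0.5120) = 0.0301, d' = 0.2649
Δd' = d'_1 − d'_2 = 1.1750 − 0.2649 = 0.9101
1 has the higher sensitivity.

Δd-prime = 0.910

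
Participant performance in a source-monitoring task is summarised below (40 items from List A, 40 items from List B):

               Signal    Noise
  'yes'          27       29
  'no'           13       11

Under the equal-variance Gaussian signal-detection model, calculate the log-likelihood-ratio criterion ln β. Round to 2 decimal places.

ln β = 0.08

H = 27/40 = 0.6750
FA = 29/40 = 0.7250
z(H) = z(0.6750) = 0.454
z(FA) = z(0.7250) = 0.598
ln β = −½·[z(H)² − z(FA)²] = −0.5 × (0.206 − 0.358) = 0.076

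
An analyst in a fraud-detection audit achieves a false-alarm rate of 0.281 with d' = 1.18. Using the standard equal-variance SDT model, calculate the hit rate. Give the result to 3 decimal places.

z(false-alarm rate) = z(0.281) = -0.5799
z(H) = z(FA) + d' = -0.5799 + 1.18 = 0.6001
hit rate = Φ(0.6001) = 0.7258

hit rate = 0.726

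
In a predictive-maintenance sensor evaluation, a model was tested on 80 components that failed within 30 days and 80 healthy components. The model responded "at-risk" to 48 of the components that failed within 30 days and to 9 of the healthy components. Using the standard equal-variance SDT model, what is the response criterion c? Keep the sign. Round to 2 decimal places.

c = 0.48

H = 48/80 = 0.6000
FA = 9/80 = 0.1125
z(H) = z(0.6000) = 0.253
z(FA) = z(0.1125) = -1.213
c = −½·[z(H) + z(FA)] = −0.5 × (0.253 + (-1.213)) = 0.480
c > 0: the model has a conservative response bias.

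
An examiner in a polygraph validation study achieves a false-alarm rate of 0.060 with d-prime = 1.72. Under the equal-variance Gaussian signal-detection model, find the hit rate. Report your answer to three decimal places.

z(false-alarm rate) = z(0.060) = -1.5548
z(H) = z(FA) + d' = -1.5548 + 1.72 = 0.1652
hit rate = Φ(0.1652) = 0.5656

hit rate = 0.566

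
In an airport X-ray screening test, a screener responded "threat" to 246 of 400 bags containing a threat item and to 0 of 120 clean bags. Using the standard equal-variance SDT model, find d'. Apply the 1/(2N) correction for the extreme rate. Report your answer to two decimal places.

d' = 2.93

The false-alarm rate is 0/120 = 0, so apply the 1/(2N) correction: FA → 1/(2·120) = 0.00417.
z(H) = z(0.61500) = 0.292
z(FA) = z(0.00417) = -2.638
d' = 0.292 − (-2.638) = 2.930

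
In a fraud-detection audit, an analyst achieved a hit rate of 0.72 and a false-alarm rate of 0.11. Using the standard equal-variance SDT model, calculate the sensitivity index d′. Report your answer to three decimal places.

z(H) = 0.5828
z(FA) = -1.2265
d' = z(H) − z(FA) = 0.5828 − (-1.2265) = 1.8093

d′ = 1.809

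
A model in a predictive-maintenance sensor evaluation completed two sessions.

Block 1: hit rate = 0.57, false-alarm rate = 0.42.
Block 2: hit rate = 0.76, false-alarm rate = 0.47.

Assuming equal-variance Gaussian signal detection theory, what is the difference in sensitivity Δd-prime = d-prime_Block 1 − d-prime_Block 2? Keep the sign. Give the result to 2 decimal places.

Block 1: z(0.57) = 0.176, z(0.42) = -0.202, d' = 0.378
Block 2: z(0.76) = 0.706, z(0.47) = -0.075, d' = 0.781
Δd' = d'_Block 1 − d'_Block 2 = 0.378 − 0.781 = -0.403
Block 2 has the higher sensitivity.

Δd-prime = -0.40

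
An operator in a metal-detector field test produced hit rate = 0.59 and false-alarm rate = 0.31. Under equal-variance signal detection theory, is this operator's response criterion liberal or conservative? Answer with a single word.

conservative

z(H) = 0.228, z(FA) = -0.496
c = −½·(z(H) + z(FA)) = 0.134
c > 0 → conservative criterion (biased toward responding “no”).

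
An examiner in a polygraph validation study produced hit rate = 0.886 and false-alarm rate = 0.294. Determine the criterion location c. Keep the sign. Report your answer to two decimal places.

c = -0.33

z(H) = 1.2055
z(FA) = -0.5417
c = −½·[z(H) + z(FA)] = −0.5 × (1.2055 + (-0.5417)) = -0.3319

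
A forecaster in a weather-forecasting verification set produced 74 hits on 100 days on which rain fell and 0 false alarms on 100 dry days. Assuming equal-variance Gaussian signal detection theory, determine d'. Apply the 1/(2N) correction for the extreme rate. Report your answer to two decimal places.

d' = 3.22

The false-alarm rate is 0/100 = 0, so apply the 1/(2N) correction: FA → 1/(2·100) = 0.00500.
z(H) = z(0.74000) = 0.643
z(FA) = z(0.00500) = -2.576
d' = 0.643 − (-2.576) = 3.219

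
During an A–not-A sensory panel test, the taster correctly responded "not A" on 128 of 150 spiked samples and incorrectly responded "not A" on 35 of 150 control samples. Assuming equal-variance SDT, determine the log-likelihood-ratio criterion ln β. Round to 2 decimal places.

ln β = -0.29

H = 128/150 = 0.8533
FA = 35/150 = 0.2333
z(H) = z(0.8533) = 1.051
z(FA) = z(0.2333) = -0.728
ln β = −½·[z(H)² − z(FA)²] = −0.5 × (1.105 − 0.530) = -0.2875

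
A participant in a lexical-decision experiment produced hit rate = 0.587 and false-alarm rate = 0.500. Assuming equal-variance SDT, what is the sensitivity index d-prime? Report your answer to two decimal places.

d-prime = 0.22

Φ⁻¹(0.587) = 0.2198, Φ⁻¹(0.500) = 0.0000
d' = z(H) − z(FA) = 0.2198 − 0.0000 = 0.2198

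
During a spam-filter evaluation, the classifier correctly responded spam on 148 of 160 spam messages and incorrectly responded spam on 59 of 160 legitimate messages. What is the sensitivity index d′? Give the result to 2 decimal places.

d′ = 1.77

H = 148/160 = 0.9250
FA = 59/160 = 0.3688
z(H) = z(0.9250) = 1.4395
z(FA) = z(0.3688) = -0.3350
d' = z(H) − z(FA) = 1.4395 − (-0.3350) = 1.7745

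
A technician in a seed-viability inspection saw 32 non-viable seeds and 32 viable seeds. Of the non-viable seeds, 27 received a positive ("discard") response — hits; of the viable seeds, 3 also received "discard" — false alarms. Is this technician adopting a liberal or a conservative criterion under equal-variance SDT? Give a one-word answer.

conservative

z(H) = 1.010, z(FA) = -1.318
c = −½·(z(H) + z(FA)) = 0.154
c > 0 → conservative criterion (biased toward responding “no”).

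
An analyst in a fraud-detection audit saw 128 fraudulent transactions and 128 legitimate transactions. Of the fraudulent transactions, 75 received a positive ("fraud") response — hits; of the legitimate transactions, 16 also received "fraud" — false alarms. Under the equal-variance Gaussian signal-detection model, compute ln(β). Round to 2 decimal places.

H = 75/128 = 0.5859
FA = 16/128 = 0.1250
z(H) = z(0.5859) = 0.217
z(FA) = z(0.1250) = -1.150
ln β = −½·[z(H)² − z(FA)²] = −0.5 × (0.047 − 1.323) = 0.638

ln β = 0.64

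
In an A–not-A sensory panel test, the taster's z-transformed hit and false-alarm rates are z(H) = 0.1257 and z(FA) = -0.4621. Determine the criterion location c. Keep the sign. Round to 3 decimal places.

c = −½·[z(H) + z(FA)] = −½·(0.1257 + (-0.4621)) = 0.1682
c > 0: the taster has a conservative response bias.

c = 0.168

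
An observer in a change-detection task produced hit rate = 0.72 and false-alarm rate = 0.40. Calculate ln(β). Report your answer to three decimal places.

z(0.72) = 0.5828, z(0.40) = -0.2533
ln β = −½·[z(H)² − z(FA)²] = −0.5 × (0.3397 − 0.0642) = -0.13775

ln β = -0.138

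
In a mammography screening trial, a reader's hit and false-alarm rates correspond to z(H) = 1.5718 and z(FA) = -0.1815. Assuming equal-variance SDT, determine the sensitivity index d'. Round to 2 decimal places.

d' = z(H) − z(FA) = 1.5718 − (-0.1815) = 1.7533

d' = 1.75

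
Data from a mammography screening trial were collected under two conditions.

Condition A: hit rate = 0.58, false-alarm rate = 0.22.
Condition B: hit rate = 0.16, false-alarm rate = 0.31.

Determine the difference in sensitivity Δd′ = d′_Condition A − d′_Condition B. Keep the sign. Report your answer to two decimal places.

Condition A: z(0.58) = 0.202, z(0.22) = -0.772, d' = 0.974
Condition B: z(0.16) = -0.994, z(0.31) = -0.496, d' = -0.498
Δd' = d'_Condition A − d'_Condition B = 0.974 − (-0.498) = 1.472
Condition A has the higher sensitivity.

Δd′ = 1.47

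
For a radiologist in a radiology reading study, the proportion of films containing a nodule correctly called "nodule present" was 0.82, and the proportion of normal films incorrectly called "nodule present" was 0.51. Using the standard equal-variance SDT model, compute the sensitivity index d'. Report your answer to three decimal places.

z(0.82) = 0.9154, z(0.51) = 0.0251
d' = z(H) − z(FA) = 0.9154 − 0.0251 = 0.8903

d' = 0.890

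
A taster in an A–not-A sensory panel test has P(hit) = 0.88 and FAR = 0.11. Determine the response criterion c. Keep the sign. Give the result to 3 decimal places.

Φ⁻¹(0.88) = 1.1750, Φ⁻¹(0.11) = -1.2265
c = −½·[z(H) + z(FA)] = −0.5 × (1.1750 + (-1.2265)) = 0.02575

c = 0.026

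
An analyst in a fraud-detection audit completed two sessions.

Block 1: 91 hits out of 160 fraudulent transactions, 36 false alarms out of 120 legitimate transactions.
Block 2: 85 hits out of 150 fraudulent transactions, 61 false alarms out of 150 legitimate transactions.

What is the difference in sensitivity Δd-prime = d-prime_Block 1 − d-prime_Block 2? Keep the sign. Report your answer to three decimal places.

Δd-prime = 0.294

Block 1: z(0.5687) = 0.1731, z(0.3000) = -0.5244, d' = 0.6975
Block 2: z(0.5667) = 0.1680, z(0.4067) = -0.2360, d' = 0.4040
Δd' = d'_Block 1 − d'_Block 2 = 0.6975 − 0.4040 = 0.2935
Block 1 has the higher sensitivity.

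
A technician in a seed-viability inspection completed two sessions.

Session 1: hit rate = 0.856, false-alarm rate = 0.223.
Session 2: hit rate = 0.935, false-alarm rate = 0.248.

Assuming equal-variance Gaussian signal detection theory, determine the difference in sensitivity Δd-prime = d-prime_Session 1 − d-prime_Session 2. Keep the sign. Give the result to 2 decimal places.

Session 1: z(0.856) = 1.063, z(0.223) = -0.762, d' = 1.825
Session 2: z(0.935) = 1.514, z(0.248) = -0.681, d' = 2.195
Δd' = d'_Session 1 − d'_Session 2 = 1.825 − 2.195 = -0.370
Session 2 has the higher sensitivity.

Δd-prime = -0.37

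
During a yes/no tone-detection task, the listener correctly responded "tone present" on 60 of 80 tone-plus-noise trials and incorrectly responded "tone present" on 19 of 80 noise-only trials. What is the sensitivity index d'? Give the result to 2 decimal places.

d' = 1.39

H = 60/80 = 0.7500
FA = 19/80 = 0.2375
z(0.7500) = 0.674, z(0.2375) = -0.714
d' = z(H) − z(FA) = 0.674 − (-0.714) = 1.388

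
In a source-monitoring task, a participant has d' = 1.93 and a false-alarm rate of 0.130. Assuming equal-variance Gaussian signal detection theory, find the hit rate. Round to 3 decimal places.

hit rate = 0.789

z(false-alarm rate) = z(0.130) = -1.1264
z(H) = z(FA) + d' = -1.1264 + 1.93 = 0.8036
hit rate = Φ(0.8036) = 0.7892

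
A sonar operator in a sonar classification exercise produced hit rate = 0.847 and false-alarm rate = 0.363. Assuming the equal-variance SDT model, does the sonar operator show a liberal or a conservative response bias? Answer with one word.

liberal

z(H) = 1.024, z(FA) = -0.350
c = −½·(z(H) + z(FA)) = -0.337
c < 0 → liberal criterion (biased toward responding “yes”).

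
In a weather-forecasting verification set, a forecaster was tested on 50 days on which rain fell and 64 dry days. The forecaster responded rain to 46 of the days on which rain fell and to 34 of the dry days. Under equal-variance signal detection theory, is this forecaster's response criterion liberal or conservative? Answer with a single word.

z(H) = 1.405, z(FA) = 0.078
c = −½·(z(H) + z(FA)) = -0.7415
c < 0 → liberal criterion (biased toward responding “yes”).

liberal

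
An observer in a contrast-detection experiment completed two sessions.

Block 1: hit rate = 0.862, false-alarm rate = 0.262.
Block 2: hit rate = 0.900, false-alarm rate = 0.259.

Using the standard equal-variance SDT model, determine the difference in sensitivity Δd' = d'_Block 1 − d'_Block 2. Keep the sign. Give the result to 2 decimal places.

Δd' = -0.20

Block 1: z(0.862) = 1.089, z(0.262) = -0.637, d' = 1.726
Block 2: z(0.900) = 1.282, z(0.259) = -0.646, d' = 1.928
Δd' = d'_Block 1 − d'_Block 2 = 1.726 − 1.928 = -0.202
Block 2 has the higher sensitivity.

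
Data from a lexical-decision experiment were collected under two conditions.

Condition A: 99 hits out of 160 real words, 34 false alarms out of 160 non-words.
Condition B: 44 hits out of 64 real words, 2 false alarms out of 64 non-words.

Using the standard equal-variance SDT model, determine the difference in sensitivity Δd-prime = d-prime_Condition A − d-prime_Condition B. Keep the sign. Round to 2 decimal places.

Δd-prime = -1.25

Condition A: z(0.6188) = 0.302, z(0.2125) = -0.798, d' = 1.100
Condition B: z(0.6875) = 0.489, z(0.0312) = -1.863, d' = 2.352
Δd' = d'_Condition A − d'_Condition B = 1.100 − 2.352 = -1.252
Condition B has the higher sensitivity.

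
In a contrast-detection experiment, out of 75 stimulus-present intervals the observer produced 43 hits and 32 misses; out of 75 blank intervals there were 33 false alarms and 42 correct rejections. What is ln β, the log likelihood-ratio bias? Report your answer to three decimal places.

H = 43/75 = 0.5733
FA = 33/75 = 0.4400
Φ⁻¹(0.5733) = 0.1848, Φ⁻¹(0.4400) = -0.1510
ln β = −½·[z(H)² − z(FA)²] = −0.5 × (0.0342 − 0.0228) = -0.0057

ln β = -0.006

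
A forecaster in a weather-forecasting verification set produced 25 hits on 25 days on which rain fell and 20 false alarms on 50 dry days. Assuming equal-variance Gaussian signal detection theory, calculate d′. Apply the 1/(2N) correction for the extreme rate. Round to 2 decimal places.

d′ = 2.31

The hit rate is 25/25 = 1, so apply the 1/(2N) correction: H → 1 − 1/(2·25) = 0.98000.
z(H) = z(0.98000) = 2.054
z(FA) = z(0.40000) = -0.253
d' = 2.054 − (-0.253) = 2.307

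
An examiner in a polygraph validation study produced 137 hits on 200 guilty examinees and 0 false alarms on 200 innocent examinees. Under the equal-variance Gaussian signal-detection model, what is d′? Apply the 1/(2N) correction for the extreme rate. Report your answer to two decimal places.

d′ = 3.29

The false-alarm rate is 0/200 = 0, so apply the 1/(2N) correction: FA → 1/(2·200) = 0.00250.
z(H) = z(0.68500) = 0.482
z(FA) = z(0.00250) = -2.807
d' = 0.482 − (-2.807) = 3.289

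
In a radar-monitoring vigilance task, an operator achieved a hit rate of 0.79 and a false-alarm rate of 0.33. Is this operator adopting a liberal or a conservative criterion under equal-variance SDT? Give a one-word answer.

liberal

z(H) = 0.806, z(FA) = -0.440
c = −½·(z(H) + z(FA)) = -0.183
c < 0 → liberal criterion (biased toward responding “yes”).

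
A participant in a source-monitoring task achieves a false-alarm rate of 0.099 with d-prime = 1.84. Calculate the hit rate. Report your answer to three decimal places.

z(false-alarm rate) = z(0.099) = -1.2873
z(H) = z(FA) + d' = -1.2873 + 1.84 = 0.5527
hit rate = Φ(0.5527) = 0.7098

hit rate = 0.710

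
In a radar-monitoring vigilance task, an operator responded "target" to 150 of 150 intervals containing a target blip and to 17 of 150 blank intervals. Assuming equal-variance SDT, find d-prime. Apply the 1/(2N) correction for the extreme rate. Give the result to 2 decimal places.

d-prime = 3.92

The hit rate is 150/150 = 1, so apply the 1/(2N) correction: H → 1 − 1/(2·150) = 0.99667.
z(H) = z(0.99667) = 2.713
z(FA) = z(0.11333) = -1.209
d' = 2.713 − (-1.209) = 3.922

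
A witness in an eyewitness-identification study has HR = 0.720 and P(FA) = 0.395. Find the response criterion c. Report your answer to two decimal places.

z(H) = 0.5828
z(FA) = -0.2663
c = −½·[z(H) + z(FA)] = −0.5 × (0.5828 + (-0.2663)) = -0.15825
c < 0: the witness has a liberal response bias.

c = -0.16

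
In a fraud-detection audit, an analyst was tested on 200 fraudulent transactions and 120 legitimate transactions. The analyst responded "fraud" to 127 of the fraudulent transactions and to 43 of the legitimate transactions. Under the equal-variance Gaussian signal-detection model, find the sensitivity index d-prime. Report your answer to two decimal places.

d-prime = 0.71

H = 127/200 = 0.6350
FA = 43/120 = 0.3583
z(H) = 0.3451
z(FA) = -0.3630
d' = z(H) − z(FA) = 0.3451 − (-0.3630) = 0.7081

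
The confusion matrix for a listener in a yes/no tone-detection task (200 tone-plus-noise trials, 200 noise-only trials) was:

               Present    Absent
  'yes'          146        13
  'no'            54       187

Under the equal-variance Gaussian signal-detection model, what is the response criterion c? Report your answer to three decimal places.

c = 0.451

H = 146/200 = 0.7300
FA = 13/200 = 0.0650
z(H) = z(0.7300) = 0.6128
z(FA) = z(0.0650) = -1.5141
c = −½·[z(H) + z(FA)] = −0.5 × (0.6128 + (-1.5141)) = 0.45065
c > 0: the listener has a conservative response bias.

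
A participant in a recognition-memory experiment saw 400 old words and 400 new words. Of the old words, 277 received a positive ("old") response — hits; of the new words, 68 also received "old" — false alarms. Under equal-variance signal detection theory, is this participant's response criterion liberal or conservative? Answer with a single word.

z(H) = 0.503, z(FA) = -0.954
c = −½·(z(H) + z(FA)) = 0.2255
c > 0 → conservative criterion (biased toward responding “no”).

conservative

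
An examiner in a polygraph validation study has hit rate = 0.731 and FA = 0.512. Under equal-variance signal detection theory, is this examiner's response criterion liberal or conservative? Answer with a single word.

z(H) = 0.616, z(FA) = 0.030
c = −½·(z(H) + z(FA)) = -0.323
c < 0 → liberal criterion (biased toward responding “yes”).

liberal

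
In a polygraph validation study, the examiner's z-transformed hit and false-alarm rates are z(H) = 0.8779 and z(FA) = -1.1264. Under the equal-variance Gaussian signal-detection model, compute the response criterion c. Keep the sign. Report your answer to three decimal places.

c = 0.124

c = −½·[z(H) + z(FA)] = −½·(0.8779 + (-1.1264)) = 0.12425
c > 0: the examiner has a conservative response bias.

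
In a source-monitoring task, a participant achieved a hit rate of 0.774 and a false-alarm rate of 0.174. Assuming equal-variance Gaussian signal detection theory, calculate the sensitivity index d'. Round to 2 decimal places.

z(H) = z(0.774) = 0.752
z(FA) = z(0.174) = -0.938
d' = z(H) − z(FA) = 0.752 − (-0.938) = 1.690

d' = 1.69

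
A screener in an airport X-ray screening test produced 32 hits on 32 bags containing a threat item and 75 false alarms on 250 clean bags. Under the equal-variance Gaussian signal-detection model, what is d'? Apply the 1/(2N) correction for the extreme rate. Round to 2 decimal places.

d' = 2.68

The hit rate is 32/32 = 1, so apply the 1/(2N) correction: H → 1 − 1/(2·32) = 0.98438.
z(H) = z(0.98438) = 2.154
z(FA) = z(0.30000) = -0.524
d' = 2.154 − (-0.524) = 2.678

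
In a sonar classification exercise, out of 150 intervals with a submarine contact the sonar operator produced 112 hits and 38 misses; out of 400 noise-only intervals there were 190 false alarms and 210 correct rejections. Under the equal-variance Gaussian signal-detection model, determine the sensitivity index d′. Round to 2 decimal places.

H = 112/150 = 0.7467
FA = 190/400 = 0.4750
z(H) = 0.664
z(FA) = -0.063
d' = z(H) − z(FA) = 0.664 − (-0.063) = 0.727

d′ = 0.73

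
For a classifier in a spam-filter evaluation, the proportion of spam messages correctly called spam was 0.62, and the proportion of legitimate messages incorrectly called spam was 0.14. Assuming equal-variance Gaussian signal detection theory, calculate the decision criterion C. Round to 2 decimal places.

z(0.62) = 0.305, z(0.14) = -1.080
c = −½·[z(H) + z(FA)] = −0.5 × (0.305 + (-1.080)) = 0.3875
c > 0: the classifier has a conservative response bias.

C = 0.39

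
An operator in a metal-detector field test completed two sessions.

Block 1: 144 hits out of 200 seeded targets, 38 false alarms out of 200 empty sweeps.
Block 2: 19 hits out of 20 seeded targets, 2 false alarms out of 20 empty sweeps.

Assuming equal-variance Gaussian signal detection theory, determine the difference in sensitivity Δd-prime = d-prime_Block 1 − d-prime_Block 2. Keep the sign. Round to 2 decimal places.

Δd-prime = -1.47

Block 1: z(0.7200) = 0.583, z(0.1900) = -0.878, d' = 1.461
Block 2: z(0.9500) = 1.645, z(0.1000) = -1.282, d' = 2.927
Δd' = d'_Block 1 − d'_Block 2 = 1.461 − 2.927 = -1.466
Block 2 has the higher sensitivity.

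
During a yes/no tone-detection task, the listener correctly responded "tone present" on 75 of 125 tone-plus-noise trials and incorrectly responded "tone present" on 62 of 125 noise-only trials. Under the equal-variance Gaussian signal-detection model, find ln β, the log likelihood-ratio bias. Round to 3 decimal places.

ln β = -0.032

H = 75/125 = 0.6000
FA = 62/125 = 0.4960
z(H) = 0.2533
z(FA) = -0.0100
ln β = −½·[z(H)² − z(FA)²] = −0.5 × (0.0642 − 0.0001) = -0.03205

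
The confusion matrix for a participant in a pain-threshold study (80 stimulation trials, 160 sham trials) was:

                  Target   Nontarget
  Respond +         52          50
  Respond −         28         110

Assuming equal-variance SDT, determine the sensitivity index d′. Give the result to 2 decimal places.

d′ = 0.87

H = 52/80 = 0.6500
FA = 50/160 = 0.3125
Φ⁻¹(H) = Φ⁻¹(0.6500) = 0.385
Φ⁻¹(FA) = Φ⁻¹(0.3125) = -0.489
d' = z(H) − z(FA) = 0.385 − (-0.489) = 0.874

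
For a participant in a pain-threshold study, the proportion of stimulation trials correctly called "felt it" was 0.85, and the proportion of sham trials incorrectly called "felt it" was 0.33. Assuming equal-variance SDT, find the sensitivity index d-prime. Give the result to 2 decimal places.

Φ⁻¹(0.85) = 1.0364, Φ⁻¹(0.33) = -0.4399
d' = z(H) − z(FA) = 1.0364 − (-0.4399) = 1.4763

d-prime = 1.48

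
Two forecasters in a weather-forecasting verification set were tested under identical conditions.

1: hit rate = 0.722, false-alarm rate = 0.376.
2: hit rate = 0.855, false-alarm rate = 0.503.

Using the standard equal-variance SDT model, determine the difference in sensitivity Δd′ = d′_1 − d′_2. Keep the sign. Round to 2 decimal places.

1: z(0.722) = 0.589, z(0.376) = -0.316, d' = 0.905
2: z(0.855) = 1.058, z(0.503) = 0.008, d' = 1.050
Δd' = d'_1 − d'_2 = 0.905 − 1.050 = -0.145
2 has the higher sensitivity.

Δd′ = -0.15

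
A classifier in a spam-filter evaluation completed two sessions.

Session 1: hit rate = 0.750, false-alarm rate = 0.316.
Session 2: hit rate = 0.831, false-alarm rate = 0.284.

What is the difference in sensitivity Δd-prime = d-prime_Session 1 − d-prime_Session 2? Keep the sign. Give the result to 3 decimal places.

Session 1: z(0.750) = 0.6745, z(0.316) = -0.4789, d' = 1.1534
Session 2: z(0.831) = 0.9581, z(0.284) = -0.5710, d' = 1.5291
Δd' = d'_Session 1 − d'_Session 2 = 1.1534 − 1.5291 = -0.3757
Session 2 has the higher sensitivity.

Δd-prime = -0.376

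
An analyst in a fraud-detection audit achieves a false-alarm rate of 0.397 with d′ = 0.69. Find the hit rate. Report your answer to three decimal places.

z(false-alarm rate) = z(0.397) = -0.2611
z(H) = z(FA) + d' = -0.2611 + 0.69 = 0.4289
hit rate = Φ(0.4289) = 0.6660

hit rate = 0.666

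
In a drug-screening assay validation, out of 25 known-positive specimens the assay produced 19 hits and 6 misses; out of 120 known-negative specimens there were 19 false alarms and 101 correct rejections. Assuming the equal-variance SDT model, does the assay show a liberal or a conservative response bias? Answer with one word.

z(H) = 0.706, z(FA) = -1.001
c = −½·(z(H) + z(FA)) = 0.1475
c > 0 → conservative criterion (biased toward responding “no”).

conservative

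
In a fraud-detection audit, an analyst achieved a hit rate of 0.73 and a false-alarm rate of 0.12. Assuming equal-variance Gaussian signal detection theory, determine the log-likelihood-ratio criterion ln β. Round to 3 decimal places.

ln β = 0.503

Φ⁻¹(0.73) = 0.6128, Φ⁻¹(0.12) = -1.1750
ln β = −½·[z(H)² − z(FA)²] = −0.5 × (0.3755 − 1.3806) = 0.50255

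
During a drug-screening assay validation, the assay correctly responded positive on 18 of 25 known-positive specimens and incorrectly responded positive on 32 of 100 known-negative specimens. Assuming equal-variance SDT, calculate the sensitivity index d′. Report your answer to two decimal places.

d′ = 1.05

H = 18/25 = 0.7200
FA = 32/100 = 0.3200
Φ⁻¹(H) = Φ⁻¹(0.7200) = 0.583
Φ⁻¹(FA) = Φ⁻¹(0.3200) = -0.468
d' = z(H) − z(FA) = 0.583 − (-0.468) = 1.051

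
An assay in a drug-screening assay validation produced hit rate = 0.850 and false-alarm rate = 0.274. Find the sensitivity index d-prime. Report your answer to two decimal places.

d-prime = 1.64

z(H) = z(0.850) = 1.0364
z(FA) = z(0.274) = -0.6008
d' = z(H) − z(FA) = 1.0364 − (-0.6008) = 1.6372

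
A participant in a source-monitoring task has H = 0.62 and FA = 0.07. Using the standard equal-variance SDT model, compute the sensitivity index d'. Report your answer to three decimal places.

z(0.62) = 0.3055, z(0.07) = -1.4758
d' = z(H) − z(FA) = 0.3055 − (-1.4758) = 1.7813

d' = 1.781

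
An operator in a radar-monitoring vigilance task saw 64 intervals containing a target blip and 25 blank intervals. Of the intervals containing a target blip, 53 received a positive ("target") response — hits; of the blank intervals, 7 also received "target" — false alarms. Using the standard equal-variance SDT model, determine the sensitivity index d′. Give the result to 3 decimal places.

d′ = 1.530

H = 53/64 = 0.8281
FA = 7/25 = 0.2800
z(H) = 0.9467
z(FA) = -0.5828
d' = z(H) − z(FA) = 0.9467 − (-0.5828) = 1.5295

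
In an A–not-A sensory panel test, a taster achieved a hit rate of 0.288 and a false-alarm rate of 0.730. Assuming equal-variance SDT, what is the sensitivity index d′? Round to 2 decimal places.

d′ = -1.17

Φ⁻¹(0.288) = -0.559, Φ⁻¹(0.730) = 0.613
d' = z(H) − z(FA) = -0.559 − 0.613 = -1.172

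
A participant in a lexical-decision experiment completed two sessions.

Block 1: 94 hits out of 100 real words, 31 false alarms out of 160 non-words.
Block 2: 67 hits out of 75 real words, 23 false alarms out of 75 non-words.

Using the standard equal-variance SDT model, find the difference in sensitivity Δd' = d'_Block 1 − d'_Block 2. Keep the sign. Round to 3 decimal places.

Δd' = 0.669

Block 1: z(0.9400) = 1.5548, z(0.1938) = -0.8640, d' = 2.4188
Block 2: z(0.8933) = 1.2443, z(0.3067) = -0.5052, d' = 1.7495
Δd' = d'_Block 1 − d'_Block 2 = 2.4188 − 1.7495 = 0.6693
Block 1 has the higher sensitivity.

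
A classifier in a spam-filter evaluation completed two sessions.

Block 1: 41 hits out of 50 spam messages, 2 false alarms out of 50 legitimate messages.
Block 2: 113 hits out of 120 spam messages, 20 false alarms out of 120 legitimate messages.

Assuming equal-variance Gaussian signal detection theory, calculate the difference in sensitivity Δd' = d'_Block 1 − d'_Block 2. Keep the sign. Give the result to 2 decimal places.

Block 1: z(0.8200) = 0.915, z(0.0400) = -1.751, d' = 2.666
Block 2: z(0.9417) = 1.569, z(0.1667) = -0.967, d' = 2.536
Δd' = d'_Block 1 − d'_Block 2 = 2.666 − 2.536 = 0.130
Block 1 has the higher sensitivity.

Δd' = 0.13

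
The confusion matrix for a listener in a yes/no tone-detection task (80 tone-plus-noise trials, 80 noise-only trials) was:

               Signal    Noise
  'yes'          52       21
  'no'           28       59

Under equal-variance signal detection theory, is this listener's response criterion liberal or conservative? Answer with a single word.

conservative

z(H) = 0.385, z(FA) = -0.636
c = −½·(z(H) + z(FA)) = 0.1255
c > 0 → conservative criterion (biased toward responding “no”).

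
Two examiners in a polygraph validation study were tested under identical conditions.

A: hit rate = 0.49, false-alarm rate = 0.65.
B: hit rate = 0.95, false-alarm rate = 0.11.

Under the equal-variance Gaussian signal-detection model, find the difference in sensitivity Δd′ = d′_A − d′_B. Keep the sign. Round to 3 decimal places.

Δd′ = -3.282

A: z(0.49) = -0.0251, z(0.65) = 0.3853, d' = -0.4104
B: z(0.95) = 1.6449, z(0.11) = -1.2265, d' = 2.8714
Δd' = d'_A − d'_B = -0.4104 − 2.8714 = -3.2818
B has the higher sensitivity.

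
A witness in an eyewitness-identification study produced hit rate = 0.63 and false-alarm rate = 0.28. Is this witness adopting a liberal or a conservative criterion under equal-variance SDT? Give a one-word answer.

z(H) = 0.332, z(FA) = -0.583
c = −½·(z(H) + z(FA)) = 0.1255
c > 0 → conservative criterion (biased toward responding “no”).

conservative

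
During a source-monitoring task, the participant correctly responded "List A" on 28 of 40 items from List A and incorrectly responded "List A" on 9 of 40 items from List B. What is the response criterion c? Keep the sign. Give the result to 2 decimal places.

H = 28/40 = 0.7000
FA = 9/40 = 0.2250
z(H) = 0.5244
z(FA) = -0.7554
c = −½·[z(H) + z(FA)] = −0.5 × (0.5244 + (-0.7554)) = 0.1155

c = 0.12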